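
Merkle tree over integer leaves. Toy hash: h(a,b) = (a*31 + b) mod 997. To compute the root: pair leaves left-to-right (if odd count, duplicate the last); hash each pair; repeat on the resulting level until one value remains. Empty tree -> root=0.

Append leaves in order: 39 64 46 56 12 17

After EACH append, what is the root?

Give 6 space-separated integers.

Answer: 39 276 58 68 438 598

Derivation:
After append 39 (leaves=[39]):
  L0: [39]
  root=39
After append 64 (leaves=[39, 64]):
  L0: [39, 64]
  L1: h(39,64)=(39*31+64)%997=276 -> [276]
  root=276
After append 46 (leaves=[39, 64, 46]):
  L0: [39, 64, 46]
  L1: h(39,64)=(39*31+64)%997=276 h(46,46)=(46*31+46)%997=475 -> [276, 475]
  L2: h(276,475)=(276*31+475)%997=58 -> [58]
  root=58
After append 56 (leaves=[39, 64, 46, 56]):
  L0: [39, 64, 46, 56]
  L1: h(39,64)=(39*31+64)%997=276 h(46,56)=(46*31+56)%997=485 -> [276, 485]
  L2: h(276,485)=(276*31+485)%997=68 -> [68]
  root=68
After append 12 (leaves=[39, 64, 46, 56, 12]):
  L0: [39, 64, 46, 56, 12]
  L1: h(39,64)=(39*31+64)%997=276 h(46,56)=(46*31+56)%997=485 h(12,12)=(12*31+12)%997=384 -> [276, 485, 384]
  L2: h(276,485)=(276*31+485)%997=68 h(384,384)=(384*31+384)%997=324 -> [68, 324]
  L3: h(68,324)=(68*31+324)%997=438 -> [438]
  root=438
After append 17 (leaves=[39, 64, 46, 56, 12, 17]):
  L0: [39, 64, 46, 56, 12, 17]
  L1: h(39,64)=(39*31+64)%997=276 h(46,56)=(46*31+56)%997=485 h(12,17)=(12*31+17)%997=389 -> [276, 485, 389]
  L2: h(276,485)=(276*31+485)%997=68 h(389,389)=(389*31+389)%997=484 -> [68, 484]
  L3: h(68,484)=(68*31+484)%997=598 -> [598]
  root=598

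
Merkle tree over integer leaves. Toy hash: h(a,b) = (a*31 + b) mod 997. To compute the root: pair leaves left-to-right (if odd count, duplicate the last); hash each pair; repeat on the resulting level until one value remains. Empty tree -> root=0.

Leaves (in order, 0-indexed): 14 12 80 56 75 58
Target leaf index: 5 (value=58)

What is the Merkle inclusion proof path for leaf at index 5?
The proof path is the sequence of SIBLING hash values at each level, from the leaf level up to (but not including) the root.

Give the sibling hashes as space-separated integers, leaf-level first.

L0 (leaves): [14, 12, 80, 56, 75, 58], target index=5
L1: h(14,12)=(14*31+12)%997=446 [pair 0] h(80,56)=(80*31+56)%997=542 [pair 1] h(75,58)=(75*31+58)%997=389 [pair 2] -> [446, 542, 389]
  Sibling for proof at L0: 75
L2: h(446,542)=(446*31+542)%997=410 [pair 0] h(389,389)=(389*31+389)%997=484 [pair 1] -> [410, 484]
  Sibling for proof at L1: 389
L3: h(410,484)=(410*31+484)%997=233 [pair 0] -> [233]
  Sibling for proof at L2: 410
Root: 233
Proof path (sibling hashes from leaf to root): [75, 389, 410]

Answer: 75 389 410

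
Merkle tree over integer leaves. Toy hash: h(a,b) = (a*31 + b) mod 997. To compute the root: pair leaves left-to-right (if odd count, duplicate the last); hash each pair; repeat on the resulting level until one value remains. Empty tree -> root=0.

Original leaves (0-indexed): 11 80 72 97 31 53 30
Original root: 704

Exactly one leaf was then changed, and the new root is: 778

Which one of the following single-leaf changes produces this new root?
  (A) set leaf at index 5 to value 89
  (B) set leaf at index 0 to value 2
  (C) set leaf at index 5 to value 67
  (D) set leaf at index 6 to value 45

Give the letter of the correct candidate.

Answer: B

Derivation:
Original leaves: [11, 80, 72, 97, 31, 53, 30]
Target new root: 778
Try each candidate change and compute the resulting root:
Candidate A: set leaf[5] = 89 -> leaves = [11, 80, 72, 97, 31, 89, 30]
  L0: [11, 80, 72, 97, 31, 89, 30]
  L1: h(11,80)=(11*31+80)%997=421 h(72,97)=(72*31+97)%997=335 h(31,89)=(31*31+89)%997=53 h(30,30)=(30*31+30)%997=960 -> [421, 335, 53, 960]
  L2: h(421,335)=(421*31+335)%997=425 h(53,960)=(53*31+960)%997=609 -> [425, 609]
  L3: h(425,609)=(425*31+609)%997=823 -> [823]
  root = 823 != target 778
Candidate B: set leaf[0] = 2 -> leaves = [2, 80, 72, 97, 31, 53, 30]
  L0: [2, 80, 72, 97, 31, 53, 30]
  L1: h(2,80)=(2*31+80)%997=142 h(72,97)=(72*31+97)%997=335 h(31,53)=(31*31+53)%997=17 h(30,30)=(30*31+30)%997=960 -> [142, 335, 17, 960]
  L2: h(142,335)=(142*31+335)%997=749 h(17,960)=(17*31+960)%997=490 -> [749, 490]
  L3: h(749,490)=(749*31+490)%997=778 -> [778]
  root = 778 == target 778  ** MATCH **
Candidate C: set leaf[5] = 67 -> leaves = [11, 80, 72, 97, 31, 67, 30]
  L0: [11, 80, 72, 97, 31, 67, 30]
  L1: h(11,80)=(11*31+80)%997=421 h(72,97)=(72*31+97)%997=335 h(31,67)=(31*31+67)%997=31 h(30,30)=(30*31+30)%997=960 -> [421, 335, 31, 960]
  L2: h(421,335)=(421*31+335)%997=425 h(31,960)=(31*31+960)%997=924 -> [425, 924]
  L3: h(425,924)=(425*31+924)%997=141 -> [141]
  root = 141 != target 778
Candidate D: set leaf[6] = 45 -> leaves = [11, 80, 72, 97, 31, 53, 45]
  L0: [11, 80, 72, 97, 31, 53, 45]
  L1: h(11,80)=(11*31+80)%997=421 h(72,97)=(72*31+97)%997=335 h(31,53)=(31*31+53)%997=17 h(45,45)=(45*31+45)%997=443 -> [421, 335, 17, 443]
  L2: h(421,335)=(421*31+335)%997=425 h(17,443)=(17*31+443)%997=970 -> [425, 970]
  L3: h(425,970)=(425*31+970)%997=187 -> [187]
  root = 187 != target 778
Candidate B produces the target root.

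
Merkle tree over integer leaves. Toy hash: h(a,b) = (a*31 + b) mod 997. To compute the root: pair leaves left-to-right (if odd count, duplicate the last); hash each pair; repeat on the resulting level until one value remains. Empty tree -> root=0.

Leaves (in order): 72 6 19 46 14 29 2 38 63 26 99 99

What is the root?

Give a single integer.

Answer: 95

Derivation:
L0: [72, 6, 19, 46, 14, 29, 2, 38, 63, 26, 99, 99]
L1: h(72,6)=(72*31+6)%997=244 h(19,46)=(19*31+46)%997=635 h(14,29)=(14*31+29)%997=463 h(2,38)=(2*31+38)%997=100 h(63,26)=(63*31+26)%997=982 h(99,99)=(99*31+99)%997=177 -> [244, 635, 463, 100, 982, 177]
L2: h(244,635)=(244*31+635)%997=223 h(463,100)=(463*31+100)%997=495 h(982,177)=(982*31+177)%997=709 -> [223, 495, 709]
L3: h(223,495)=(223*31+495)%997=429 h(709,709)=(709*31+709)%997=754 -> [429, 754]
L4: h(429,754)=(429*31+754)%997=95 -> [95]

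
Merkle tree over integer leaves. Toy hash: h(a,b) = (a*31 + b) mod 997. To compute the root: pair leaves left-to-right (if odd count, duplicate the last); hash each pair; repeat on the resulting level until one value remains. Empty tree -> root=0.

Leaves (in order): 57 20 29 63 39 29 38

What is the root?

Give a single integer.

L0: [57, 20, 29, 63, 39, 29, 38]
L1: h(57,20)=(57*31+20)%997=790 h(29,63)=(29*31+63)%997=962 h(39,29)=(39*31+29)%997=241 h(38,38)=(38*31+38)%997=219 -> [790, 962, 241, 219]
L2: h(790,962)=(790*31+962)%997=527 h(241,219)=(241*31+219)%997=711 -> [527, 711]
L3: h(527,711)=(527*31+711)%997=99 -> [99]

Answer: 99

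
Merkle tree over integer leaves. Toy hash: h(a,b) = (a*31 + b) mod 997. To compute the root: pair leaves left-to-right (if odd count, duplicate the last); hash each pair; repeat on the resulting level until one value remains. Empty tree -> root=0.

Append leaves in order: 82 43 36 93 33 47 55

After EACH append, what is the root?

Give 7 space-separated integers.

After append 82 (leaves=[82]):
  L0: [82]
  root=82
After append 43 (leaves=[82, 43]):
  L0: [82, 43]
  L1: h(82,43)=(82*31+43)%997=591 -> [591]
  root=591
After append 36 (leaves=[82, 43, 36]):
  L0: [82, 43, 36]
  L1: h(82,43)=(82*31+43)%997=591 h(36,36)=(36*31+36)%997=155 -> [591, 155]
  L2: h(591,155)=(591*31+155)%997=530 -> [530]
  root=530
After append 93 (leaves=[82, 43, 36, 93]):
  L0: [82, 43, 36, 93]
  L1: h(82,43)=(82*31+43)%997=591 h(36,93)=(36*31+93)%997=212 -> [591, 212]
  L2: h(591,212)=(591*31+212)%997=587 -> [587]
  root=587
After append 33 (leaves=[82, 43, 36, 93, 33]):
  L0: [82, 43, 36, 93, 33]
  L1: h(82,43)=(82*31+43)%997=591 h(36,93)=(36*31+93)%997=212 h(33,33)=(33*31+33)%997=59 -> [591, 212, 59]
  L2: h(591,212)=(591*31+212)%997=587 h(59,59)=(59*31+59)%997=891 -> [587, 891]
  L3: h(587,891)=(587*31+891)%997=145 -> [145]
  root=145
After append 47 (leaves=[82, 43, 36, 93, 33, 47]):
  L0: [82, 43, 36, 93, 33, 47]
  L1: h(82,43)=(82*31+43)%997=591 h(36,93)=(36*31+93)%997=212 h(33,47)=(33*31+47)%997=73 -> [591, 212, 73]
  L2: h(591,212)=(591*31+212)%997=587 h(73,73)=(73*31+73)%997=342 -> [587, 342]
  L3: h(587,342)=(587*31+342)%997=593 -> [593]
  root=593
After append 55 (leaves=[82, 43, 36, 93, 33, 47, 55]):
  L0: [82, 43, 36, 93, 33, 47, 55]
  L1: h(82,43)=(82*31+43)%997=591 h(36,93)=(36*31+93)%997=212 h(33,47)=(33*31+47)%997=73 h(55,55)=(55*31+55)%997=763 -> [591, 212, 73, 763]
  L2: h(591,212)=(591*31+212)%997=587 h(73,763)=(73*31+763)%997=35 -> [587, 35]
  L3: h(587,35)=(587*31+35)%997=286 -> [286]
  root=286

Answer: 82 591 530 587 145 593 286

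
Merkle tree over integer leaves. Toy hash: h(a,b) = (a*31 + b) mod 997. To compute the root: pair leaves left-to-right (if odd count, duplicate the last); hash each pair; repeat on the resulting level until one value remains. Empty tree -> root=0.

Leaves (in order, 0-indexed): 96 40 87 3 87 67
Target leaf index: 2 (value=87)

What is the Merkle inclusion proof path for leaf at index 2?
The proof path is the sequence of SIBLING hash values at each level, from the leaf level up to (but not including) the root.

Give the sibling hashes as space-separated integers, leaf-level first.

Answer: 3 25 712

Derivation:
L0 (leaves): [96, 40, 87, 3, 87, 67], target index=2
L1: h(96,40)=(96*31+40)%997=25 [pair 0] h(87,3)=(87*31+3)%997=706 [pair 1] h(87,67)=(87*31+67)%997=770 [pair 2] -> [25, 706, 770]
  Sibling for proof at L0: 3
L2: h(25,706)=(25*31+706)%997=484 [pair 0] h(770,770)=(770*31+770)%997=712 [pair 1] -> [484, 712]
  Sibling for proof at L1: 25
L3: h(484,712)=(484*31+712)%997=761 [pair 0] -> [761]
  Sibling for proof at L2: 712
Root: 761
Proof path (sibling hashes from leaf to root): [3, 25, 712]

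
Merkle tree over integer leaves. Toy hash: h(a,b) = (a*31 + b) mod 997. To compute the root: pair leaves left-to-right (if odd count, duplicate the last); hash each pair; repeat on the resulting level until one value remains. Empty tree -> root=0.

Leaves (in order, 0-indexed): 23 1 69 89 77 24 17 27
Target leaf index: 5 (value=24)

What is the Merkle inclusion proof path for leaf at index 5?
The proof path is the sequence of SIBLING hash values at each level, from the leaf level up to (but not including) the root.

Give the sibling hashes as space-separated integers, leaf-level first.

Answer: 77 554 434

Derivation:
L0 (leaves): [23, 1, 69, 89, 77, 24, 17, 27], target index=5
L1: h(23,1)=(23*31+1)%997=714 [pair 0] h(69,89)=(69*31+89)%997=234 [pair 1] h(77,24)=(77*31+24)%997=417 [pair 2] h(17,27)=(17*31+27)%997=554 [pair 3] -> [714, 234, 417, 554]
  Sibling for proof at L0: 77
L2: h(714,234)=(714*31+234)%997=434 [pair 0] h(417,554)=(417*31+554)%997=520 [pair 1] -> [434, 520]
  Sibling for proof at L1: 554
L3: h(434,520)=(434*31+520)%997=16 [pair 0] -> [16]
  Sibling for proof at L2: 434
Root: 16
Proof path (sibling hashes from leaf to root): [77, 554, 434]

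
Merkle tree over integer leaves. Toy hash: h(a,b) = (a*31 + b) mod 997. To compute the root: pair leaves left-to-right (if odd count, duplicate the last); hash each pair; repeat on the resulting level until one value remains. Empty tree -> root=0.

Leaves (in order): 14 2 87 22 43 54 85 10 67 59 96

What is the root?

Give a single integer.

L0: [14, 2, 87, 22, 43, 54, 85, 10, 67, 59, 96]
L1: h(14,2)=(14*31+2)%997=436 h(87,22)=(87*31+22)%997=725 h(43,54)=(43*31+54)%997=390 h(85,10)=(85*31+10)%997=651 h(67,59)=(67*31+59)%997=142 h(96,96)=(96*31+96)%997=81 -> [436, 725, 390, 651, 142, 81]
L2: h(436,725)=(436*31+725)%997=283 h(390,651)=(390*31+651)%997=777 h(142,81)=(142*31+81)%997=495 -> [283, 777, 495]
L3: h(283,777)=(283*31+777)%997=577 h(495,495)=(495*31+495)%997=885 -> [577, 885]
L4: h(577,885)=(577*31+885)%997=826 -> [826]

Answer: 826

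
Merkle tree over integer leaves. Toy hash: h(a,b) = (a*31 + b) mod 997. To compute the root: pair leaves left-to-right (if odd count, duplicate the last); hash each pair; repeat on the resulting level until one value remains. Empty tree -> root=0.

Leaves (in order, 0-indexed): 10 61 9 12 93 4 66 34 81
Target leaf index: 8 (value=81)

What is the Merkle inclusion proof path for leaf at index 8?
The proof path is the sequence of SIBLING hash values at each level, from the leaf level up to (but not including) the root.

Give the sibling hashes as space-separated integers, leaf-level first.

L0 (leaves): [10, 61, 9, 12, 93, 4, 66, 34, 81], target index=8
L1: h(10,61)=(10*31+61)%997=371 [pair 0] h(9,12)=(9*31+12)%997=291 [pair 1] h(93,4)=(93*31+4)%997=893 [pair 2] h(66,34)=(66*31+34)%997=86 [pair 3] h(81,81)=(81*31+81)%997=598 [pair 4] -> [371, 291, 893, 86, 598]
  Sibling for proof at L0: 81
L2: h(371,291)=(371*31+291)%997=825 [pair 0] h(893,86)=(893*31+86)%997=850 [pair 1] h(598,598)=(598*31+598)%997=193 [pair 2] -> [825, 850, 193]
  Sibling for proof at L1: 598
L3: h(825,850)=(825*31+850)%997=503 [pair 0] h(193,193)=(193*31+193)%997=194 [pair 1] -> [503, 194]
  Sibling for proof at L2: 193
L4: h(503,194)=(503*31+194)%997=832 [pair 0] -> [832]
  Sibling for proof at L3: 503
Root: 832
Proof path (sibling hashes from leaf to root): [81, 598, 193, 503]

Answer: 81 598 193 503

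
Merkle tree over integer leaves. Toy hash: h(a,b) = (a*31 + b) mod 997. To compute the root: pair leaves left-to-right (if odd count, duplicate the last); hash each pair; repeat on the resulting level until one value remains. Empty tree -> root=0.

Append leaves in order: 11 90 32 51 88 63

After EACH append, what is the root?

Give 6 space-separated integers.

After append 11 (leaves=[11]):
  L0: [11]
  root=11
After append 90 (leaves=[11, 90]):
  L0: [11, 90]
  L1: h(11,90)=(11*31+90)%997=431 -> [431]
  root=431
After append 32 (leaves=[11, 90, 32]):
  L0: [11, 90, 32]
  L1: h(11,90)=(11*31+90)%997=431 h(32,32)=(32*31+32)%997=27 -> [431, 27]
  L2: h(431,27)=(431*31+27)%997=427 -> [427]
  root=427
After append 51 (leaves=[11, 90, 32, 51]):
  L0: [11, 90, 32, 51]
  L1: h(11,90)=(11*31+90)%997=431 h(32,51)=(32*31+51)%997=46 -> [431, 46]
  L2: h(431,46)=(431*31+46)%997=446 -> [446]
  root=446
After append 88 (leaves=[11, 90, 32, 51, 88]):
  L0: [11, 90, 32, 51, 88]
  L1: h(11,90)=(11*31+90)%997=431 h(32,51)=(32*31+51)%997=46 h(88,88)=(88*31+88)%997=822 -> [431, 46, 822]
  L2: h(431,46)=(431*31+46)%997=446 h(822,822)=(822*31+822)%997=382 -> [446, 382]
  L3: h(446,382)=(446*31+382)%997=250 -> [250]
  root=250
After append 63 (leaves=[11, 90, 32, 51, 88, 63]):
  L0: [11, 90, 32, 51, 88, 63]
  L1: h(11,90)=(11*31+90)%997=431 h(32,51)=(32*31+51)%997=46 h(88,63)=(88*31+63)%997=797 -> [431, 46, 797]
  L2: h(431,46)=(431*31+46)%997=446 h(797,797)=(797*31+797)%997=579 -> [446, 579]
  L3: h(446,579)=(446*31+579)%997=447 -> [447]
  root=447

Answer: 11 431 427 446 250 447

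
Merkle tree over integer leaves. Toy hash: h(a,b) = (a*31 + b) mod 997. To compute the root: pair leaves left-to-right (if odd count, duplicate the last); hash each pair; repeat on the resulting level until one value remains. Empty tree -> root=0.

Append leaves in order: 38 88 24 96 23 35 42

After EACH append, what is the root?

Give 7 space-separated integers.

After append 38 (leaves=[38]):
  L0: [38]
  root=38
After append 88 (leaves=[38, 88]):
  L0: [38, 88]
  L1: h(38,88)=(38*31+88)%997=269 -> [269]
  root=269
After append 24 (leaves=[38, 88, 24]):
  L0: [38, 88, 24]
  L1: h(38,88)=(38*31+88)%997=269 h(24,24)=(24*31+24)%997=768 -> [269, 768]
  L2: h(269,768)=(269*31+768)%997=134 -> [134]
  root=134
After append 96 (leaves=[38, 88, 24, 96]):
  L0: [38, 88, 24, 96]
  L1: h(38,88)=(38*31+88)%997=269 h(24,96)=(24*31+96)%997=840 -> [269, 840]
  L2: h(269,840)=(269*31+840)%997=206 -> [206]
  root=206
After append 23 (leaves=[38, 88, 24, 96, 23]):
  L0: [38, 88, 24, 96, 23]
  L1: h(38,88)=(38*31+88)%997=269 h(24,96)=(24*31+96)%997=840 h(23,23)=(23*31+23)%997=736 -> [269, 840, 736]
  L2: h(269,840)=(269*31+840)%997=206 h(736,736)=(736*31+736)%997=621 -> [206, 621]
  L3: h(206,621)=(206*31+621)%997=28 -> [28]
  root=28
After append 35 (leaves=[38, 88, 24, 96, 23, 35]):
  L0: [38, 88, 24, 96, 23, 35]
  L1: h(38,88)=(38*31+88)%997=269 h(24,96)=(24*31+96)%997=840 h(23,35)=(23*31+35)%997=748 -> [269, 840, 748]
  L2: h(269,840)=(269*31+840)%997=206 h(748,748)=(748*31+748)%997=8 -> [206, 8]
  L3: h(206,8)=(206*31+8)%997=412 -> [412]
  root=412
After append 42 (leaves=[38, 88, 24, 96, 23, 35, 42]):
  L0: [38, 88, 24, 96, 23, 35, 42]
  L1: h(38,88)=(38*31+88)%997=269 h(24,96)=(24*31+96)%997=840 h(23,35)=(23*31+35)%997=748 h(42,42)=(42*31+42)%997=347 -> [269, 840, 748, 347]
  L2: h(269,840)=(269*31+840)%997=206 h(748,347)=(748*31+347)%997=604 -> [206, 604]
  L3: h(206,604)=(206*31+604)%997=11 -> [11]
  root=11

Answer: 38 269 134 206 28 412 11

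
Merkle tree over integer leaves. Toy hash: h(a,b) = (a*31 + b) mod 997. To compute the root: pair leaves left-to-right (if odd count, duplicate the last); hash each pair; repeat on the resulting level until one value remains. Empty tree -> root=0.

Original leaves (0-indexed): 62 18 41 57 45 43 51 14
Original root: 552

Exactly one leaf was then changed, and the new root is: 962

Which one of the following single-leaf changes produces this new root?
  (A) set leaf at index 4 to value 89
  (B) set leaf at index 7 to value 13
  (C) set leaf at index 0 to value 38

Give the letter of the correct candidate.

Answer: A

Derivation:
Original leaves: [62, 18, 41, 57, 45, 43, 51, 14]
Target new root: 962
Try each candidate change and compute the resulting root:
Candidate A: set leaf[4] = 89 -> leaves = [62, 18, 41, 57, 89, 43, 51, 14]
  L0: [62, 18, 41, 57, 89, 43, 51, 14]
  L1: h(62,18)=(62*31+18)%997=943 h(41,57)=(41*31+57)%997=331 h(89,43)=(89*31+43)%997=808 h(51,14)=(51*31+14)%997=598 -> [943, 331, 808, 598]
  L2: h(943,331)=(943*31+331)%997=651 h(808,598)=(808*31+598)%997=721 -> [651, 721]
  L3: h(651,721)=(651*31+721)%997=962 -> [962]
  root = 962 == target 962  ** MATCH **
Candidate B: set leaf[7] = 13 -> leaves = [62, 18, 41, 57, 45, 43, 51, 13]
  L0: [62, 18, 41, 57, 45, 43, 51, 13]
  L1: h(62,18)=(62*31+18)%997=943 h(41,57)=(41*31+57)%997=331 h(45,43)=(45*31+43)%997=441 h(51,13)=(51*31+13)%997=597 -> [943, 331, 441, 597]
  L2: h(943,331)=(943*31+331)%997=651 h(441,597)=(441*31+597)%997=310 -> [651, 310]
  L3: h(651,310)=(651*31+310)%997=551 -> [551]
  root = 551 != target 962
Candidate C: set leaf[0] = 38 -> leaves = [38, 18, 41, 57, 45, 43, 51, 14]
  L0: [38, 18, 41, 57, 45, 43, 51, 14]
  L1: h(38,18)=(38*31+18)%997=199 h(41,57)=(41*31+57)%997=331 h(45,43)=(45*31+43)%997=441 h(51,14)=(51*31+14)%997=598 -> [199, 331, 441, 598]
  L2: h(199,331)=(199*31+331)%997=518 h(441,598)=(441*31+598)%997=311 -> [518, 311]
  L3: h(518,311)=(518*31+311)%997=417 -> [417]
  root = 417 != target 962
Candidate A produces the target root.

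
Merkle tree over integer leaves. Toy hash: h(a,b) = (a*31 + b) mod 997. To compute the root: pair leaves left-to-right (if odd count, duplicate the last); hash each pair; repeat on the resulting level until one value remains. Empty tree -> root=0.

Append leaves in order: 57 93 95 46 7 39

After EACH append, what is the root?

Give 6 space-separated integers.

Answer: 57 863 880 831 28 55

Derivation:
After append 57 (leaves=[57]):
  L0: [57]
  root=57
After append 93 (leaves=[57, 93]):
  L0: [57, 93]
  L1: h(57,93)=(57*31+93)%997=863 -> [863]
  root=863
After append 95 (leaves=[57, 93, 95]):
  L0: [57, 93, 95]
  L1: h(57,93)=(57*31+93)%997=863 h(95,95)=(95*31+95)%997=49 -> [863, 49]
  L2: h(863,49)=(863*31+49)%997=880 -> [880]
  root=880
After append 46 (leaves=[57, 93, 95, 46]):
  L0: [57, 93, 95, 46]
  L1: h(57,93)=(57*31+93)%997=863 h(95,46)=(95*31+46)%997=0 -> [863, 0]
  L2: h(863,0)=(863*31+0)%997=831 -> [831]
  root=831
After append 7 (leaves=[57, 93, 95, 46, 7]):
  L0: [57, 93, 95, 46, 7]
  L1: h(57,93)=(57*31+93)%997=863 h(95,46)=(95*31+46)%997=0 h(7,7)=(7*31+7)%997=224 -> [863, 0, 224]
  L2: h(863,0)=(863*31+0)%997=831 h(224,224)=(224*31+224)%997=189 -> [831, 189]
  L3: h(831,189)=(831*31+189)%997=28 -> [28]
  root=28
After append 39 (leaves=[57, 93, 95, 46, 7, 39]):
  L0: [57, 93, 95, 46, 7, 39]
  L1: h(57,93)=(57*31+93)%997=863 h(95,46)=(95*31+46)%997=0 h(7,39)=(7*31+39)%997=256 -> [863, 0, 256]
  L2: h(863,0)=(863*31+0)%997=831 h(256,256)=(256*31+256)%997=216 -> [831, 216]
  L3: h(831,216)=(831*31+216)%997=55 -> [55]
  root=55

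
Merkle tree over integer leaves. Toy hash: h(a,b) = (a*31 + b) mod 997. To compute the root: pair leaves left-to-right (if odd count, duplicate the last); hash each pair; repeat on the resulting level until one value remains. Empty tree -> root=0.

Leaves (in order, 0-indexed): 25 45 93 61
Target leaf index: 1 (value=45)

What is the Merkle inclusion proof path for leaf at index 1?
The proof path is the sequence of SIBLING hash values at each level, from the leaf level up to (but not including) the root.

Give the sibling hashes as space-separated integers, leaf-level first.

Answer: 25 950

Derivation:
L0 (leaves): [25, 45, 93, 61], target index=1
L1: h(25,45)=(25*31+45)%997=820 [pair 0] h(93,61)=(93*31+61)%997=950 [pair 1] -> [820, 950]
  Sibling for proof at L0: 25
L2: h(820,950)=(820*31+950)%997=448 [pair 0] -> [448]
  Sibling for proof at L1: 950
Root: 448
Proof path (sibling hashes from leaf to root): [25, 950]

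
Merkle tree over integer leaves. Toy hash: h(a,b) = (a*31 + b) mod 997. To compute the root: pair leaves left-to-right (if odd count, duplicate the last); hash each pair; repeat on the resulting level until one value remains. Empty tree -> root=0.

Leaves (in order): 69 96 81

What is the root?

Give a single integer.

L0: [69, 96, 81]
L1: h(69,96)=(69*31+96)%997=241 h(81,81)=(81*31+81)%997=598 -> [241, 598]
L2: h(241,598)=(241*31+598)%997=93 -> [93]

Answer: 93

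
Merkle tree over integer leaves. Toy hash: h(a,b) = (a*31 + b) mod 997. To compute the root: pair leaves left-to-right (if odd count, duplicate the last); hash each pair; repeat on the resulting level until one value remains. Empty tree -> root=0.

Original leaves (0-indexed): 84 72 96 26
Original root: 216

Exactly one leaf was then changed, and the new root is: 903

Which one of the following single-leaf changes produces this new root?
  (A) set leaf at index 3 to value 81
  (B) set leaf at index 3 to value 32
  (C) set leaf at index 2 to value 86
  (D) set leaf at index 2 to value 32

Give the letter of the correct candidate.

Original leaves: [84, 72, 96, 26]
Target new root: 903
Try each candidate change and compute the resulting root:
Candidate A: set leaf[3] = 81 -> leaves = [84, 72, 96, 81]
  L0: [84, 72, 96, 81]
  L1: h(84,72)=(84*31+72)%997=682 h(96,81)=(96*31+81)%997=66 -> [682, 66]
  L2: h(682,66)=(682*31+66)%997=271 -> [271]
  root = 271 != target 903
Candidate B: set leaf[3] = 32 -> leaves = [84, 72, 96, 32]
  L0: [84, 72, 96, 32]
  L1: h(84,72)=(84*31+72)%997=682 h(96,32)=(96*31+32)%997=17 -> [682, 17]
  L2: h(682,17)=(682*31+17)%997=222 -> [222]
  root = 222 != target 903
Candidate C: set leaf[2] = 86 -> leaves = [84, 72, 86, 26]
  L0: [84, 72, 86, 26]
  L1: h(84,72)=(84*31+72)%997=682 h(86,26)=(86*31+26)%997=698 -> [682, 698]
  L2: h(682,698)=(682*31+698)%997=903 -> [903]
  root = 903 == target 903  ** MATCH **
Candidate D: set leaf[2] = 32 -> leaves = [84, 72, 32, 26]
  L0: [84, 72, 32, 26]
  L1: h(84,72)=(84*31+72)%997=682 h(32,26)=(32*31+26)%997=21 -> [682, 21]
  L2: h(682,21)=(682*31+21)%997=226 -> [226]
  root = 226 != target 903
Candidate C produces the target root.

Answer: C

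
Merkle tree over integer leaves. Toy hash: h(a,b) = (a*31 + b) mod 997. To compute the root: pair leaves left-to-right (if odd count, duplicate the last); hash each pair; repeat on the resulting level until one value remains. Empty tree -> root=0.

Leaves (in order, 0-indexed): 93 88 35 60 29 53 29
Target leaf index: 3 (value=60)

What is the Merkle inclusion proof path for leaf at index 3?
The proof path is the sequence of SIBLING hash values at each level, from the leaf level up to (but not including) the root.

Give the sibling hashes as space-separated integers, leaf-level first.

L0 (leaves): [93, 88, 35, 60, 29, 53, 29], target index=3
L1: h(93,88)=(93*31+88)%997=977 [pair 0] h(35,60)=(35*31+60)%997=148 [pair 1] h(29,53)=(29*31+53)%997=952 [pair 2] h(29,29)=(29*31+29)%997=928 [pair 3] -> [977, 148, 952, 928]
  Sibling for proof at L0: 35
L2: h(977,148)=(977*31+148)%997=525 [pair 0] h(952,928)=(952*31+928)%997=530 [pair 1] -> [525, 530]
  Sibling for proof at L1: 977
L3: h(525,530)=(525*31+530)%997=853 [pair 0] -> [853]
  Sibling for proof at L2: 530
Root: 853
Proof path (sibling hashes from leaf to root): [35, 977, 530]

Answer: 35 977 530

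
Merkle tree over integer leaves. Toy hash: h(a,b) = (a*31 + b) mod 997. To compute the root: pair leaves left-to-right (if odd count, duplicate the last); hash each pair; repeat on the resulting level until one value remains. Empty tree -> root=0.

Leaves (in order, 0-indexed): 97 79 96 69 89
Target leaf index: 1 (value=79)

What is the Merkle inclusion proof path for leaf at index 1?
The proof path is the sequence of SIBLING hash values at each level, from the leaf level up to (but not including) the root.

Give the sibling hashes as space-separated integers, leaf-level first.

Answer: 97 54 409

Derivation:
L0 (leaves): [97, 79, 96, 69, 89], target index=1
L1: h(97,79)=(97*31+79)%997=95 [pair 0] h(96,69)=(96*31+69)%997=54 [pair 1] h(89,89)=(89*31+89)%997=854 [pair 2] -> [95, 54, 854]
  Sibling for proof at L0: 97
L2: h(95,54)=(95*31+54)%997=8 [pair 0] h(854,854)=(854*31+854)%997=409 [pair 1] -> [8, 409]
  Sibling for proof at L1: 54
L3: h(8,409)=(8*31+409)%997=657 [pair 0] -> [657]
  Sibling for proof at L2: 409
Root: 657
Proof path (sibling hashes from leaf to root): [97, 54, 409]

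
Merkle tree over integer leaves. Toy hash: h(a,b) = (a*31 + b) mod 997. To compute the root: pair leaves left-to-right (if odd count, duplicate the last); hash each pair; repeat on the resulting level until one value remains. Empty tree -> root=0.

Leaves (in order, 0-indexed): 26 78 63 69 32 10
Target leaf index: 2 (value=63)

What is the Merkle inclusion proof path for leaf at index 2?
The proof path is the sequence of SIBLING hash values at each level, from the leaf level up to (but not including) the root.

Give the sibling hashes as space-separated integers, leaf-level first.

L0 (leaves): [26, 78, 63, 69, 32, 10], target index=2
L1: h(26,78)=(26*31+78)%997=884 [pair 0] h(63,69)=(63*31+69)%997=28 [pair 1] h(32,10)=(32*31+10)%997=5 [pair 2] -> [884, 28, 5]
  Sibling for proof at L0: 69
L2: h(884,28)=(884*31+28)%997=513 [pair 0] h(5,5)=(5*31+5)%997=160 [pair 1] -> [513, 160]
  Sibling for proof at L1: 884
L3: h(513,160)=(513*31+160)%997=111 [pair 0] -> [111]
  Sibling for proof at L2: 160
Root: 111
Proof path (sibling hashes from leaf to root): [69, 884, 160]

Answer: 69 884 160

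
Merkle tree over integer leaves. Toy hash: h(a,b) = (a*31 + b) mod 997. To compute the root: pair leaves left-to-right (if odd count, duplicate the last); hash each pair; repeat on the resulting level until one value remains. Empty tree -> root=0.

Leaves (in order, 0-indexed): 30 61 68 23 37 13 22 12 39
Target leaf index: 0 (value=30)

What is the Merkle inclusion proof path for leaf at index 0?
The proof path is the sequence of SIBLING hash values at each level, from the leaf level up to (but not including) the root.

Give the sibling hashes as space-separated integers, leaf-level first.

L0 (leaves): [30, 61, 68, 23, 37, 13, 22, 12, 39], target index=0
L1: h(30,61)=(30*31+61)%997=991 [pair 0] h(68,23)=(68*31+23)%997=137 [pair 1] h(37,13)=(37*31+13)%997=163 [pair 2] h(22,12)=(22*31+12)%997=694 [pair 3] h(39,39)=(39*31+39)%997=251 [pair 4] -> [991, 137, 163, 694, 251]
  Sibling for proof at L0: 61
L2: h(991,137)=(991*31+137)%997=948 [pair 0] h(163,694)=(163*31+694)%997=762 [pair 1] h(251,251)=(251*31+251)%997=56 [pair 2] -> [948, 762, 56]
  Sibling for proof at L1: 137
L3: h(948,762)=(948*31+762)%997=240 [pair 0] h(56,56)=(56*31+56)%997=795 [pair 1] -> [240, 795]
  Sibling for proof at L2: 762
L4: h(240,795)=(240*31+795)%997=259 [pair 0] -> [259]
  Sibling for proof at L3: 795
Root: 259
Proof path (sibling hashes from leaf to root): [61, 137, 762, 795]

Answer: 61 137 762 795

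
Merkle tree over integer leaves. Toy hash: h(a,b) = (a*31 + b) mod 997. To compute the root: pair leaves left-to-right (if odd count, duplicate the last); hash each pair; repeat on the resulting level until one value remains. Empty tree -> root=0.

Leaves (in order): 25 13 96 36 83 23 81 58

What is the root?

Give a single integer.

Answer: 493

Derivation:
L0: [25, 13, 96, 36, 83, 23, 81, 58]
L1: h(25,13)=(25*31+13)%997=788 h(96,36)=(96*31+36)%997=21 h(83,23)=(83*31+23)%997=602 h(81,58)=(81*31+58)%997=575 -> [788, 21, 602, 575]
L2: h(788,21)=(788*31+21)%997=521 h(602,575)=(602*31+575)%997=294 -> [521, 294]
L3: h(521,294)=(521*31+294)%997=493 -> [493]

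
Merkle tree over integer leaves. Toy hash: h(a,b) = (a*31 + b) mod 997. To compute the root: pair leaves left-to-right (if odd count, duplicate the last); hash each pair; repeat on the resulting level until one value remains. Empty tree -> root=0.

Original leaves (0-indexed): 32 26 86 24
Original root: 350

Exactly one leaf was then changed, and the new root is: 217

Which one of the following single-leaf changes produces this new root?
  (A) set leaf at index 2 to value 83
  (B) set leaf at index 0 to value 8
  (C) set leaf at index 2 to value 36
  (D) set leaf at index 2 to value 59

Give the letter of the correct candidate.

Answer: B

Derivation:
Original leaves: [32, 26, 86, 24]
Target new root: 217
Try each candidate change and compute the resulting root:
Candidate A: set leaf[2] = 83 -> leaves = [32, 26, 83, 24]
  L0: [32, 26, 83, 24]
  L1: h(32,26)=(32*31+26)%997=21 h(83,24)=(83*31+24)%997=603 -> [21, 603]
  L2: h(21,603)=(21*31+603)%997=257 -> [257]
  root = 257 != target 217
Candidate B: set leaf[0] = 8 -> leaves = [8, 26, 86, 24]
  L0: [8, 26, 86, 24]
  L1: h(8,26)=(8*31+26)%997=274 h(86,24)=(86*31+24)%997=696 -> [274, 696]
  L2: h(274,696)=(274*31+696)%997=217 -> [217]
  root = 217 == target 217  ** MATCH **
Candidate C: set leaf[2] = 36 -> leaves = [32, 26, 36, 24]
  L0: [32, 26, 36, 24]
  L1: h(32,26)=(32*31+26)%997=21 h(36,24)=(36*31+24)%997=143 -> [21, 143]
  L2: h(21,143)=(21*31+143)%997=794 -> [794]
  root = 794 != target 217
Candidate D: set leaf[2] = 59 -> leaves = [32, 26, 59, 24]
  L0: [32, 26, 59, 24]
  L1: h(32,26)=(32*31+26)%997=21 h(59,24)=(59*31+24)%997=856 -> [21, 856]
  L2: h(21,856)=(21*31+856)%997=510 -> [510]
  root = 510 != target 217
Candidate B produces the target root.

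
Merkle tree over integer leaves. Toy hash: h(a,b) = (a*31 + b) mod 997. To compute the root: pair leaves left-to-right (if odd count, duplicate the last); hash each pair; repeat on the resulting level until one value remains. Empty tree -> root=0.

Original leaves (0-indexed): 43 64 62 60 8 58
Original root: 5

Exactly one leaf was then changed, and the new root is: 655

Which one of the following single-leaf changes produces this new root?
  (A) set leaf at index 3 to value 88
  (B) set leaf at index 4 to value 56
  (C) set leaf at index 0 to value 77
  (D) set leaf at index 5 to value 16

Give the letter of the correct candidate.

Original leaves: [43, 64, 62, 60, 8, 58]
Target new root: 655
Try each candidate change and compute the resulting root:
Candidate A: set leaf[3] = 88 -> leaves = [43, 64, 62, 88, 8, 58]
  L0: [43, 64, 62, 88, 8, 58]
  L1: h(43,64)=(43*31+64)%997=400 h(62,88)=(62*31+88)%997=16 h(8,58)=(8*31+58)%997=306 -> [400, 16, 306]
  L2: h(400,16)=(400*31+16)%997=452 h(306,306)=(306*31+306)%997=819 -> [452, 819]
  L3: h(452,819)=(452*31+819)%997=873 -> [873]
  root = 873 != target 655
Candidate B: set leaf[4] = 56 -> leaves = [43, 64, 62, 60, 56, 58]
  L0: [43, 64, 62, 60, 56, 58]
  L1: h(43,64)=(43*31+64)%997=400 h(62,60)=(62*31+60)%997=985 h(56,58)=(56*31+58)%997=797 -> [400, 985, 797]
  L2: h(400,985)=(400*31+985)%997=424 h(797,797)=(797*31+797)%997=579 -> [424, 579]
  L3: h(424,579)=(424*31+579)%997=762 -> [762]
  root = 762 != target 655
Candidate C: set leaf[0] = 77 -> leaves = [77, 64, 62, 60, 8, 58]
  L0: [77, 64, 62, 60, 8, 58]
  L1: h(77,64)=(77*31+64)%997=457 h(62,60)=(62*31+60)%997=985 h(8,58)=(8*31+58)%997=306 -> [457, 985, 306]
  L2: h(457,985)=(457*31+985)%997=197 h(306,306)=(306*31+306)%997=819 -> [197, 819]
  L3: h(197,819)=(197*31+819)%997=944 -> [944]
  root = 944 != target 655
Candidate D: set leaf[5] = 16 -> leaves = [43, 64, 62, 60, 8, 16]
  L0: [43, 64, 62, 60, 8, 16]
  L1: h(43,64)=(43*31+64)%997=400 h(62,60)=(62*31+60)%997=985 h(8,16)=(8*31+16)%997=264 -> [400, 985, 264]
  L2: h(400,985)=(400*31+985)%997=424 h(264,264)=(264*31+264)%997=472 -> [424, 472]
  L3: h(424,472)=(424*31+472)%997=655 -> [655]
  root = 655 == target 655  ** MATCH **
Candidate D produces the target root.

Answer: D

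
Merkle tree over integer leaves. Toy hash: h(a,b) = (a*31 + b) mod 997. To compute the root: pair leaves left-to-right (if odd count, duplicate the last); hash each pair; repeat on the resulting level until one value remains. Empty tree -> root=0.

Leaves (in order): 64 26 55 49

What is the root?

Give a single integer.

Answer: 256

Derivation:
L0: [64, 26, 55, 49]
L1: h(64,26)=(64*31+26)%997=16 h(55,49)=(55*31+49)%997=757 -> [16, 757]
L2: h(16,757)=(16*31+757)%997=256 -> [256]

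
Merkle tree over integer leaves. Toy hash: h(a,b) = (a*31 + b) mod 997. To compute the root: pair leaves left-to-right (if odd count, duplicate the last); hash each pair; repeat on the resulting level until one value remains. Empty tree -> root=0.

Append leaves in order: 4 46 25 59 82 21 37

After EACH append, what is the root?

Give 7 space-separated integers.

Answer: 4 170 88 122 14 56 671

Derivation:
After append 4 (leaves=[4]):
  L0: [4]
  root=4
After append 46 (leaves=[4, 46]):
  L0: [4, 46]
  L1: h(4,46)=(4*31+46)%997=170 -> [170]
  root=170
After append 25 (leaves=[4, 46, 25]):
  L0: [4, 46, 25]
  L1: h(4,46)=(4*31+46)%997=170 h(25,25)=(25*31+25)%997=800 -> [170, 800]
  L2: h(170,800)=(170*31+800)%997=88 -> [88]
  root=88
After append 59 (leaves=[4, 46, 25, 59]):
  L0: [4, 46, 25, 59]
  L1: h(4,46)=(4*31+46)%997=170 h(25,59)=(25*31+59)%997=834 -> [170, 834]
  L2: h(170,834)=(170*31+834)%997=122 -> [122]
  root=122
After append 82 (leaves=[4, 46, 25, 59, 82]):
  L0: [4, 46, 25, 59, 82]
  L1: h(4,46)=(4*31+46)%997=170 h(25,59)=(25*31+59)%997=834 h(82,82)=(82*31+82)%997=630 -> [170, 834, 630]
  L2: h(170,834)=(170*31+834)%997=122 h(630,630)=(630*31+630)%997=220 -> [122, 220]
  L3: h(122,220)=(122*31+220)%997=14 -> [14]
  root=14
After append 21 (leaves=[4, 46, 25, 59, 82, 21]):
  L0: [4, 46, 25, 59, 82, 21]
  L1: h(4,46)=(4*31+46)%997=170 h(25,59)=(25*31+59)%997=834 h(82,21)=(82*31+21)%997=569 -> [170, 834, 569]
  L2: h(170,834)=(170*31+834)%997=122 h(569,569)=(569*31+569)%997=262 -> [122, 262]
  L3: h(122,262)=(122*31+262)%997=56 -> [56]
  root=56
After append 37 (leaves=[4, 46, 25, 59, 82, 21, 37]):
  L0: [4, 46, 25, 59, 82, 21, 37]
  L1: h(4,46)=(4*31+46)%997=170 h(25,59)=(25*31+59)%997=834 h(82,21)=(82*31+21)%997=569 h(37,37)=(37*31+37)%997=187 -> [170, 834, 569, 187]
  L2: h(170,834)=(170*31+834)%997=122 h(569,187)=(569*31+187)%997=877 -> [122, 877]
  L3: h(122,877)=(122*31+877)%997=671 -> [671]
  root=671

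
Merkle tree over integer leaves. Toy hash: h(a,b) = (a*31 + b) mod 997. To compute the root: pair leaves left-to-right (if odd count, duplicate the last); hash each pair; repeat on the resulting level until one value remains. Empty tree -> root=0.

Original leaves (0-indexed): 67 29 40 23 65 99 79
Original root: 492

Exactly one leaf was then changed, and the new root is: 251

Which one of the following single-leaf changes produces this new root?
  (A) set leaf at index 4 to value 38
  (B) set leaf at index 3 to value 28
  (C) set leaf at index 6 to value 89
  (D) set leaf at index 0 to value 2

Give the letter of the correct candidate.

Original leaves: [67, 29, 40, 23, 65, 99, 79]
Target new root: 251
Try each candidate change and compute the resulting root:
Candidate A: set leaf[4] = 38 -> leaves = [67, 29, 40, 23, 38, 99, 79]
  L0: [67, 29, 40, 23, 38, 99, 79]
  L1: h(67,29)=(67*31+29)%997=112 h(40,23)=(40*31+23)%997=266 h(38,99)=(38*31+99)%997=280 h(79,79)=(79*31+79)%997=534 -> [112, 266, 280, 534]
  L2: h(112,266)=(112*31+266)%997=747 h(280,534)=(280*31+534)%997=241 -> [747, 241]
  L3: h(747,241)=(747*31+241)%997=467 -> [467]
  root = 467 != target 251
Candidate B: set leaf[3] = 28 -> leaves = [67, 29, 40, 28, 65, 99, 79]
  L0: [67, 29, 40, 28, 65, 99, 79]
  L1: h(67,29)=(67*31+29)%997=112 h(40,28)=(40*31+28)%997=271 h(65,99)=(65*31+99)%997=120 h(79,79)=(79*31+79)%997=534 -> [112, 271, 120, 534]
  L2: h(112,271)=(112*31+271)%997=752 h(120,534)=(120*31+534)%997=266 -> [752, 266]
  L3: h(752,266)=(752*31+266)%997=647 -> [647]
  root = 647 != target 251
Candidate C: set leaf[6] = 89 -> leaves = [67, 29, 40, 23, 65, 99, 89]
  L0: [67, 29, 40, 23, 65, 99, 89]
  L1: h(67,29)=(67*31+29)%997=112 h(40,23)=(40*31+23)%997=266 h(65,99)=(65*31+99)%997=120 h(89,89)=(89*31+89)%997=854 -> [112, 266, 120, 854]
  L2: h(112,266)=(112*31+266)%997=747 h(120,854)=(120*31+854)%997=586 -> [747, 586]
  L3: h(747,586)=(747*31+586)%997=812 -> [812]
  root = 812 != target 251
Candidate D: set leaf[0] = 2 -> leaves = [2, 29, 40, 23, 65, 99, 79]
  L0: [2, 29, 40, 23, 65, 99, 79]
  L1: h(2,29)=(2*31+29)%997=91 h(40,23)=(40*31+23)%997=266 h(65,99)=(65*31+99)%997=120 h(79,79)=(79*31+79)%997=534 -> [91, 266, 120, 534]
  L2: h(91,266)=(91*31+266)%997=96 h(120,534)=(120*31+534)%997=266 -> [96, 266]
  L3: h(96,266)=(96*31+266)%997=251 -> [251]
  root = 251 == target 251  ** MATCH **
Candidate D produces the target root.

Answer: D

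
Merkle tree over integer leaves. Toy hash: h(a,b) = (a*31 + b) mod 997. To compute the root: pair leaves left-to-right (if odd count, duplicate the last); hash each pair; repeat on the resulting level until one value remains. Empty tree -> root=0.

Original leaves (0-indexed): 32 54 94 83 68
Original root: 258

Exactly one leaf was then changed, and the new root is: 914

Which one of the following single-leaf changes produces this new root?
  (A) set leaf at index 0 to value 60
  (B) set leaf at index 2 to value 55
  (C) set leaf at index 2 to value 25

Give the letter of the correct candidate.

Answer: A

Derivation:
Original leaves: [32, 54, 94, 83, 68]
Target new root: 914
Try each candidate change and compute the resulting root:
Candidate A: set leaf[0] = 60 -> leaves = [60, 54, 94, 83, 68]
  L0: [60, 54, 94, 83, 68]
  L1: h(60,54)=(60*31+54)%997=917 h(94,83)=(94*31+83)%997=6 h(68,68)=(68*31+68)%997=182 -> [917, 6, 182]
  L2: h(917,6)=(917*31+6)%997=517 h(182,182)=(182*31+182)%997=839 -> [517, 839]
  L3: h(517,839)=(517*31+839)%997=914 -> [914]
  root = 914 == target 914  ** MATCH **
Candidate B: set leaf[2] = 55 -> leaves = [32, 54, 55, 83, 68]
  L0: [32, 54, 55, 83, 68]
  L1: h(32,54)=(32*31+54)%997=49 h(55,83)=(55*31+83)%997=791 h(68,68)=(68*31+68)%997=182 -> [49, 791, 182]
  L2: h(49,791)=(49*31+791)%997=316 h(182,182)=(182*31+182)%997=839 -> [316, 839]
  L3: h(316,839)=(316*31+839)%997=665 -> [665]
  root = 665 != target 914
Candidate C: set leaf[2] = 25 -> leaves = [32, 54, 25, 83, 68]
  L0: [32, 54, 25, 83, 68]
  L1: h(32,54)=(32*31+54)%997=49 h(25,83)=(25*31+83)%997=858 h(68,68)=(68*31+68)%997=182 -> [49, 858, 182]
  L2: h(49,858)=(49*31+858)%997=383 h(182,182)=(182*31+182)%997=839 -> [383, 839]
  L3: h(383,839)=(383*31+839)%997=748 -> [748]
  root = 748 != target 914
Candidate A produces the target root.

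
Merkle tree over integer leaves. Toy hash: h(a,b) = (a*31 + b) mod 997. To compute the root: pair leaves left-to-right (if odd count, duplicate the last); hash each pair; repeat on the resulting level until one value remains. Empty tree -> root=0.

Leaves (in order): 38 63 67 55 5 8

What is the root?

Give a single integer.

Answer: 710

Derivation:
L0: [38, 63, 67, 55, 5, 8]
L1: h(38,63)=(38*31+63)%997=244 h(67,55)=(67*31+55)%997=138 h(5,8)=(5*31+8)%997=163 -> [244, 138, 163]
L2: h(244,138)=(244*31+138)%997=723 h(163,163)=(163*31+163)%997=231 -> [723, 231]
L3: h(723,231)=(723*31+231)%997=710 -> [710]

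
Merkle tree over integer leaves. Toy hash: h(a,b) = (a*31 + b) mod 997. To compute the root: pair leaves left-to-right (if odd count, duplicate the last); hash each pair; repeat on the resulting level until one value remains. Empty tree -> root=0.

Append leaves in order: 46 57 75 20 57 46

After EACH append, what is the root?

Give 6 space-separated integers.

After append 46 (leaves=[46]):
  L0: [46]
  root=46
After append 57 (leaves=[46, 57]):
  L0: [46, 57]
  L1: h(46,57)=(46*31+57)%997=486 -> [486]
  root=486
After append 75 (leaves=[46, 57, 75]):
  L0: [46, 57, 75]
  L1: h(46,57)=(46*31+57)%997=486 h(75,75)=(75*31+75)%997=406 -> [486, 406]
  L2: h(486,406)=(486*31+406)%997=517 -> [517]
  root=517
After append 20 (leaves=[46, 57, 75, 20]):
  L0: [46, 57, 75, 20]
  L1: h(46,57)=(46*31+57)%997=486 h(75,20)=(75*31+20)%997=351 -> [486, 351]
  L2: h(486,351)=(486*31+351)%997=462 -> [462]
  root=462
After append 57 (leaves=[46, 57, 75, 20, 57]):
  L0: [46, 57, 75, 20, 57]
  L1: h(46,57)=(46*31+57)%997=486 h(75,20)=(75*31+20)%997=351 h(57,57)=(57*31+57)%997=827 -> [486, 351, 827]
  L2: h(486,351)=(486*31+351)%997=462 h(827,827)=(827*31+827)%997=542 -> [462, 542]
  L3: h(462,542)=(462*31+542)%997=906 -> [906]
  root=906
After append 46 (leaves=[46, 57, 75, 20, 57, 46]):
  L0: [46, 57, 75, 20, 57, 46]
  L1: h(46,57)=(46*31+57)%997=486 h(75,20)=(75*31+20)%997=351 h(57,46)=(57*31+46)%997=816 -> [486, 351, 816]
  L2: h(486,351)=(486*31+351)%997=462 h(816,816)=(816*31+816)%997=190 -> [462, 190]
  L3: h(462,190)=(462*31+190)%997=554 -> [554]
  root=554

Answer: 46 486 517 462 906 554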